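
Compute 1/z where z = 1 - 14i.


|z|^2 = 1+196 = 197
1/z = (1 + 14i)/197

1/z = 0.0051 + 0.0711i


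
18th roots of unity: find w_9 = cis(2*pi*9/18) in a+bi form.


Angle = 360*9/18 = 180°
a = cos(180°) = -1.0000
b = sin(180°) = 0

-1.0000 + 0i


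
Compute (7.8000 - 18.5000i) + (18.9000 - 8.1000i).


Real: 7.8 + 18.9 = 26.7
Imag: -18.5 - 8.1 = -26.6

26.7000 - 26.6000i


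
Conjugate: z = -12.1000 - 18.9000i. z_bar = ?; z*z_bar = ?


z_bar = -12.1000 + 18.9000i
z*z_bar = (-12.1)^2 + (-18.9)^2 = 146.41 + 357.21 = 503.62

z_bar = -12.1000 + 18.9000i, z*z_bar = 503.62


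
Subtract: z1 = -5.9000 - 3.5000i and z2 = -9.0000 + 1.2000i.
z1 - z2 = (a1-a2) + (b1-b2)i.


Real: -5.9 + 9 = 3.1
Imag: -3.5 - 1.2 = -4.7

3.1000 - 4.7000i


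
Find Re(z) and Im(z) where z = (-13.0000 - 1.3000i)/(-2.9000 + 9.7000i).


Multiply by conjugate: (-13.0000 - 1.3000i)(-2.9000 - 9.7000i) / ((-2.9)^2 + 9.7^2)
Numerator real = -13*(-2.9) - (1.3)*9.7 = 25.09
Numerator imag = -1.3*(-2.9) - (-13)*9.7 = 129.87
Denominator = 102.5
Re(z) = 25.09/102.5 = 0.2448
Im(z) = 129.87/102.5 = 1.2670

Re(z) = 0.2448, Im(z) = 1.2670


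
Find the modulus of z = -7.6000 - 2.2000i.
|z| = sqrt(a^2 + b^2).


|z| = sqrt((-7.6)^2 + (-2.2)^2) = sqrt(57.76 + 4.84) = sqrt(62.6) = 7.9120

|z| = 7.9120


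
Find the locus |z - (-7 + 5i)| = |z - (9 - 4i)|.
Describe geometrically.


Equal distances means the locus is the perpendicular bisector of z1 and z2.
Midpoint = ((-7+9)/2, (5+(-4))/2) = (1.0000, 0.5000)

Perpendicular bisector through (1.0000, 0.5000)


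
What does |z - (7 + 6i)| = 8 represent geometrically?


|z - z0| = r is a circle with center z0 and radius r.
Center = (7, 6), radius = 8

Circle with center (7, 6) and radius 8


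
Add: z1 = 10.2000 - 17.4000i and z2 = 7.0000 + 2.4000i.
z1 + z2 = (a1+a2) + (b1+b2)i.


Real: 10.2 + 7 = 17.2
Imag: -17.4 + 2.4 = -15

17.2000 - 15.0000i


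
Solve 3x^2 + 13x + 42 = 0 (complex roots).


disc = 13^2 - 4*3*42 = 169 - 504 = -335
sqrt(|disc|) = sqrt(335) = 18.3030
Real part = -13/(2*3) = -2.1667
Imag part = 18.3030/(2*3) = 3.0505

-2.1667 ± 3.0505i


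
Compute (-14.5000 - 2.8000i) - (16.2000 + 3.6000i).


Real: -14.5 - 16.2 = -30.7
Imag: -2.8 - 3.6 = -6.4

-30.7000 - 6.4000i


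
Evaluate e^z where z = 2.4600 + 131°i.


e^2.4600 = 11.7048
cos(131°) = -0.656059
sin(131°) = 0.75471
Real = 11.7048*(-0.656059) = -7.6790
Imag = 11.7048*0.75471 = 8.8337

-7.6790 + 8.8337i


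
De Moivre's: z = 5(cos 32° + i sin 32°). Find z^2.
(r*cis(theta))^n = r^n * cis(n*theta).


r^2 = 5^2 = 25
n*theta = 2*32° = 64° = 64° (mod 360)
a = 25*cos(64°) = 10.9593
b = 25*sin(64°) = 22.4699

25 cis(64°) = 10.9593 + 22.4699i


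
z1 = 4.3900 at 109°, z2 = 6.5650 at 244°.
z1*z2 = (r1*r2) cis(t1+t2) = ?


r = 4.3900 * 6.5650 = 28.8204
theta = 109° + 244° = 353° = 353° (mod 360)

28.8204 cis(353°)


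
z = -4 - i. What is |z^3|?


|z| = sqrt(16+1) = sqrt(17) = 4.1231
|z^3| = |z|^3 = (sqrt(17))^3 = 17*sqrt(17)

|z^3| = 17*sqrt(17) ≈ 70.0928


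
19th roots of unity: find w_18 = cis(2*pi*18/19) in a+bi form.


Angle = 360*18/19 = 341.0526°
a = cos(341.0526°) = 0.9458
b = sin(341.0526°) = -0.3247

0.9458 - 0.3247i


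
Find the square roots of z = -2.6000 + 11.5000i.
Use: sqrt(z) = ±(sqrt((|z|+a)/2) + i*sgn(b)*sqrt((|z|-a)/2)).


|z| = sqrt(6.76+132.25) = 11.7903
sqrt((|z|+a)/2) = sqrt((11.7903+(-2.6))/2) = sqrt(4.5951) = 2.1436
sqrt((|z|-a)/2) = sqrt((11.7903-(-2.6))/2) = sqrt(7.1951) = 2.6824

±(2.1436 + 2.6824i) i.e. 2.1436 + 2.6824i and -2.1436 - 2.6824i


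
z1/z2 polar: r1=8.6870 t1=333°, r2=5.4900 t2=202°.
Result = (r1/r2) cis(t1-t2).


r = 8.6870 / 5.4900 = 1.5823
theta = 333° - 202° = 131° = 131° (mod 360)

1.5823 cis(131°)


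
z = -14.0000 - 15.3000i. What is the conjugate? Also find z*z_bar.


z_bar = -14.0000 + 15.3000i
z*z_bar = (-14)^2 + (-15.3)^2 = 196 + 234.09 = 430.09

z_bar = -14.0000 + 15.3000i, z*z_bar = 430.09


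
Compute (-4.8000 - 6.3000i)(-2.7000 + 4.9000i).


Real = -4.8*(-2.7) - (-6.3)*4.9 = 12.96 - (-30.87) = 43.83
Imag = -4.8*4.9 - (2.7)*(-6.3) = -23.52 + 17.01 = -6.51

43.8300 - 6.5100i


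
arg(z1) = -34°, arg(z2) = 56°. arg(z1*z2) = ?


arg(z1*z2) = -34° + 56° = 22°
Normalized to (-180°, 180°]: 22°

22°


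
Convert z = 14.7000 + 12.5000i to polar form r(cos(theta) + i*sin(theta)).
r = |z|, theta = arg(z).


r = sqrt(216.09+156.25) = sqrt(372.34) = 19.2961
theta = atan2(12.5, 14.7) = 40.3758 degrees

r = 19.2961, theta = 40.3758 degrees


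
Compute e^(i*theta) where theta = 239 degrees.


cos(239°) = -0.5150
sin(239°) = -0.8572

e^(i*239°) = -0.5150 - 0.8572i


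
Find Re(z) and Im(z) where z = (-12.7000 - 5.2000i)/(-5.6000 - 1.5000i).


Multiply by conjugate: (-12.7000 - 5.2000i)(-5.6000 + 1.5000i) / ((-5.6)^2 + (-1.5)^2)
Numerator real = -12.7*(-5.6) - (5.2)*(-1.5) = 78.92
Numerator imag = -5.2*(-5.6) - (-12.7)*(-1.5) = 10.07
Denominator = 33.61
Re(z) = 78.92/33.61 = 2.3481
Im(z) = 10.07/33.61 = 0.2996

Re(z) = 2.3481, Im(z) = 0.2996


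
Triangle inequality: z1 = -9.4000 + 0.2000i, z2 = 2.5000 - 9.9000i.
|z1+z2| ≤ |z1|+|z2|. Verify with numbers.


|z1| = sqrt((-9.4)^2 + 0.2^2) = sqrt(88.4) = 9.4021
|z2| = sqrt(2.5^2 + (-9.9)^2) = sqrt(104.26) = 10.2108
z1+z2 = -6.9000 - 9.7000i
|z1+z2| = sqrt(141.7) = 11.9038
|z1|+|z2| = 9.4021 + 10.2108 = 19.6129

|z1+z2| = 11.9038 ≤ |z1|+|z2| = 19.6129 (verified)


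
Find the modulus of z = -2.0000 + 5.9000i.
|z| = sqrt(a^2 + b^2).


|z| = sqrt((-2)^2 + 5.9^2) = sqrt(4 + 34.81) = sqrt(38.81) = 6.2298

|z| = 6.2298


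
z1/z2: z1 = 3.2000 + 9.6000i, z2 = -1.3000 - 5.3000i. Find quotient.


Conjugate of z2 = -1.3000 + 5.3000i
Numerator: (3.2000 + 9.6000i)(-1.3000 + 5.3000i) = -55.0400 + 4.4800i
Denominator: (-1.3)^2 + (-5.3)^2 = 29.78
Result = (-55.0400 + 4.4800i)/29.78

-1.8482 + 0.1504i


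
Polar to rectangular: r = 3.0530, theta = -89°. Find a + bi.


a = 3.0530*cos(-89°) = 3.0530*0.01745 = 0.0533
b = 3.0530*sin(-89°) = 3.0530*(-0.99985) = -3.0525

0.0533 - 3.0525i


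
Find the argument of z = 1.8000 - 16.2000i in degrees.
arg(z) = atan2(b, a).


Re = 1.8, Im = -16.2
arg = atan2(-16.2, 1.8) = -83.6598 degrees

arg(z) = -83.6598 degrees


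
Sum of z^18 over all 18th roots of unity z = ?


The roots are w_k = w^k with w = e^(2*pi*i/18), and (w^k)^18 = (w^18)^k.
So S = 1 + u + u^2 + ... + u^(17) with u = w^18.
18 = 1*18 + 0, so 18 is a multiple of 18 and u = (w^18)^1 = 1.
Every one of the 18 terms equals 1: S = 18

S = 18


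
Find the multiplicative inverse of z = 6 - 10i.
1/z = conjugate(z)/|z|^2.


|z|^2 = 36+100 = 136
1/z = (6 + 10i)/136

1/z = 0.0441 + 0.0735i


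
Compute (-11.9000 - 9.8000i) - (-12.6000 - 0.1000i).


Real: -11.9 + 12.6 = 0.7
Imag: -9.8 + 0.1 = -9.7

0.7000 - 9.7000i


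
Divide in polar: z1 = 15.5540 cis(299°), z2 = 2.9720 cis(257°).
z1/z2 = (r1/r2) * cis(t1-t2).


r = 15.5540 / 2.9720 = 5.2335
theta = 299° - 257° = 42° = 42° (mod 360)

5.2335 cis(42°)


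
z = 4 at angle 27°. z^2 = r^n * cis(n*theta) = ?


r^2 = 4^2 = 16
n*theta = 2*27° = 54° = 54° (mod 360)
a = 16*cos(54°) = 9.4046
b = 16*sin(54°) = 12.9443

16 cis(54°) = 9.4046 + 12.9443i


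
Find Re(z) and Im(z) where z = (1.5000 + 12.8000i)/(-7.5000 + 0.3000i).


Multiply by conjugate: (1.5000 + 12.8000i)(-7.5000 - 0.3000i) / ((-7.5)^2 + 0.3^2)
Numerator real = 1.5*(-7.5) + 12.8*0.3 = -7.41
Numerator imag = 12.8*(-7.5) - 1.5*0.3 = -96.45
Denominator = 56.34
Re(z) = -7.41/56.34 = -0.1315
Im(z) = -96.45/56.34 = -1.7119

Re(z) = -0.1315, Im(z) = -1.7119


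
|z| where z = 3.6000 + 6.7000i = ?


|z| = sqrt(3.6^2 + 6.7^2) = sqrt(12.96 + 44.89) = sqrt(57.85) = 7.6059

|z| = 7.6059


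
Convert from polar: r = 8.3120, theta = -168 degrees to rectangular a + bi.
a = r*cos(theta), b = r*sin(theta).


a = 8.3120*cos(-168°) = 8.3120*(-0.97815) = -8.1304
b = 8.3120*sin(-168°) = 8.3120*(-0.207912) = -1.7282

-8.1304 - 1.7282i


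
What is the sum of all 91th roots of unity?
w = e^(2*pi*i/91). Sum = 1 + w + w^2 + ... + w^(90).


The sum of all 91th roots of unity is 0.
Geometric series: (1 - w^91)/(1 - w) = (1-1)/(1-w) = 0 since w^91 = 1, w ≠ 1.
Alternatively: coefficient of z^90 in z^91 - 1 is 0.

0


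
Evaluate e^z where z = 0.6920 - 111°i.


e^0.6920 = 1.9977
cos(-111°) = -0.35837
sin(-111°) = -0.93358
Real = 1.9977*(-0.35837) = -0.7159
Imag = 1.9977*(-0.93358) = -1.8650

-0.7159 - 1.8650i


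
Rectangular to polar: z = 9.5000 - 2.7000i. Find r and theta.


r = sqrt(90.25+7.29) = sqrt(97.54) = 9.8762
theta = atan2(-2.7, 9.5) = -15.8657 degrees

r = 9.8762, theta = -15.8657 degrees


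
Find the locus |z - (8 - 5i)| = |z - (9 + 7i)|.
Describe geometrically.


Equal distances means the locus is the perpendicular bisector of z1 and z2.
Midpoint = ((8+9)/2, (-5+7)/2) = (8.5000, 1.0000)

Perpendicular bisector through (8.5000, 1.0000)


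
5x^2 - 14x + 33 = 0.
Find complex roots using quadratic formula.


disc = (-14)^2 - 4*5*33 = 196 - 660 = -464
sqrt(|disc|) = sqrt(464) = 21.5407
Real part = 14/(2*5) = 1.4000
Imag part = 21.5407/(2*5) = 2.1541

1.4000 ± 2.1541i


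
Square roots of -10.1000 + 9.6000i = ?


|z| = sqrt(102.01+92.16) = 13.9345
sqrt((|z|+a)/2) = sqrt((13.9345+(-10.1))/2) = sqrt(1.9172) = 1.3846
sqrt((|z|-a)/2) = sqrt((13.9345-(-10.1))/2) = sqrt(12.0172) = 3.4666

±(1.3846 + 3.4666i) i.e. 1.3846 + 3.4666i and -1.3846 - 3.4666i


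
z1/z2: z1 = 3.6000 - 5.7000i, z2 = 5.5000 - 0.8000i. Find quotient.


Conjugate of z2 = 5.5000 + 0.8000i
Numerator: (3.6000 - 5.7000i)(5.5000 + 0.8000i) = 24.3600 - 28.4700i
Denominator: 5.5^2 + (-0.8)^2 = 30.89
Result = (24.3600 - 28.4700i)/30.89

0.7886 - 0.9217i


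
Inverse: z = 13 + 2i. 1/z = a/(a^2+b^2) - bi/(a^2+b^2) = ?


|z|^2 = 169+4 = 173
1/z = (13 - 2i)/173

1/z = 0.0751 - 0.0116i


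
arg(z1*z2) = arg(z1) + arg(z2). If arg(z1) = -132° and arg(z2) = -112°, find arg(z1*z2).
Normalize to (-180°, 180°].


arg(z1*z2) = -132° - 112° = -244°
Normalized to (-180°, 180°]: 116°

116°


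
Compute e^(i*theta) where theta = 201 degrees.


cos(201°) = -0.9336
sin(201°) = -0.3584

e^(i*201°) = -0.9336 - 0.3584i


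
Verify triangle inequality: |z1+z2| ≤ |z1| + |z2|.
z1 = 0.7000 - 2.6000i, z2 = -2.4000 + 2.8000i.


|z1| = sqrt(0.7^2 + (-2.6)^2) = sqrt(7.25) = 2.6926
|z2| = sqrt((-2.4)^2 + 2.8^2) = sqrt(13.6) = 3.6878
z1+z2 = -1.7000 + 0.2000i
|z1+z2| = sqrt(2.93) = 1.7117
|z1|+|z2| = 2.6926 + 3.6878 = 6.3804

|z1+z2| = 1.7117 ≤ |z1|+|z2| = 6.3804 (verified)


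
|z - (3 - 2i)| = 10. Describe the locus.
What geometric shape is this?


|z - z0| = r is a circle with center z0 and radius r.
Center = (3, -2), radius = 10

Circle with center (3, -2) and radius 10


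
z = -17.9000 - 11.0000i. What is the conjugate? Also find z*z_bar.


z_bar = -17.9000 + 11.0000i
z*z_bar = (-17.9)^2 + (-11)^2 = 320.41 + 121 = 441.41

z_bar = -17.9000 + 11.0000i, z*z_bar = 441.41


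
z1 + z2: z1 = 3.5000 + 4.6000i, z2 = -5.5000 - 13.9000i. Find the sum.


Real: 3.5 - 5.5 = -2
Imag: 4.6 - 13.9 = -9.3

-2.0000 - 9.3000i


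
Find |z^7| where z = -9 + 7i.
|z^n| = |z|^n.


|z| = sqrt(81+49) = sqrt(130) = 11.4018
|z^7| = |z|^7 = (sqrt(130))^7 = 130^3 * sqrt(130) = 2197000*sqrt(130)

|z^7| = 2197000*sqrt(130) ≈ 25049654.0894


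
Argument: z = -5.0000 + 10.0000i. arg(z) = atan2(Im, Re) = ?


Re = -5, Im = 10
arg = atan2(10, -5) = 116.5651 degrees

arg(z) = 116.5651 degrees


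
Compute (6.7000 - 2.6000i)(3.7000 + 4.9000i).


Real = 6.7*3.7 - (-2.6)*4.9 = 24.79 - (-12.74) = 37.53
Imag = 6.7*4.9 + 3.7*(-2.6) = 32.83 - (9.62) = 23.21

37.5300 + 23.2100i


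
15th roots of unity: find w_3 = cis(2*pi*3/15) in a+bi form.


Angle = 360*3/15 = 72°
a = cos(72°) = 0.3090
b = sin(72°) = 0.9511

0.3090 + 0.9511i


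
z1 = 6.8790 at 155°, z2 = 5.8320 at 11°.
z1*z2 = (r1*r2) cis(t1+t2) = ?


r = 6.8790 * 5.8320 = 40.1183
theta = 155° + 11° = 166° = 166° (mod 360)

40.1183 cis(166°)


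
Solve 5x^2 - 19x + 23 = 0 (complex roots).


disc = (-19)^2 - 4*5*23 = 361 - 460 = -99
sqrt(|disc|) = sqrt(99) = 9.9499
Real part = 19/(2*5) = 1.9000
Imag part = 9.9499/(2*5) = 0.9950

1.9000 ± 0.9950i


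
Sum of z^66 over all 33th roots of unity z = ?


The roots are w_k = w^k with w = e^(2*pi*i/33), and (w^k)^66 = (w^66)^k.
So S = 1 + u + u^2 + ... + u^(32) with u = w^66.
66 = 2*33 + 0, so 66 is a multiple of 33 and u = (w^33)^2 = 1.
Every one of the 33 terms equals 1: S = 33

S = 33


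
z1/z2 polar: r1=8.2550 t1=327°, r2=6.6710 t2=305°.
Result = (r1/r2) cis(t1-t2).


r = 8.2550 / 6.6710 = 1.2374
theta = 327° - 305° = 22° = 22° (mod 360)

1.2374 cis(22°)


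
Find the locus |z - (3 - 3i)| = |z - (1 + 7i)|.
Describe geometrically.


Equal distances means the locus is the perpendicular bisector of z1 and z2.
Midpoint = ((3+1)/2, (-3+7)/2) = (2.0000, 2.0000)

Perpendicular bisector through (2.0000, 2.0000)


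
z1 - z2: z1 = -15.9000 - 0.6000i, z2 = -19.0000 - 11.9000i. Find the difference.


Real: -15.9 + 19 = 3.1
Imag: -0.6 + 11.9 = 11.3

3.1000 + 11.3000i


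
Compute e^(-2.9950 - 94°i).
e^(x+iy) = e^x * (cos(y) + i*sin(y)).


e^-2.9950 = 0.0500
cos(-94°) = -0.0698
sin(-94°) = -0.9976
Real = 0.0500*(-0.0698) = -0.0035
Imag = 0.0500*(-0.9976) = -0.0499

-0.0035 - 0.0499i


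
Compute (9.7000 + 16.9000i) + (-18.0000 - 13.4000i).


Real: 9.7 - 18 = -8.3
Imag: 16.9 - 13.4 = 3.5

-8.3000 + 3.5000i


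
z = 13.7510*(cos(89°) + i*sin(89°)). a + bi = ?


a = 13.7510*cos(89°) = 13.7510*0.01745 = 0.2400
b = 13.7510*sin(89°) = 13.7510*0.99985 = 13.7489

0.2400 + 13.7489i


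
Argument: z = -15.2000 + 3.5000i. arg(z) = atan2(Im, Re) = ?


Re = -15.2, Im = 3.5
arg = atan2(3.5, -15.2) = 167.0329 degrees

arg(z) = 167.0329 degrees


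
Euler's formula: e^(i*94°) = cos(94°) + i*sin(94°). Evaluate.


cos(94°) = -0.0698
sin(94°) = 0.9976

e^(i*94°) = -0.0698 + 0.9976i


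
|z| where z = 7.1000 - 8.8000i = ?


|z| = sqrt(7.1^2 + (-8.8)^2) = sqrt(50.41 + 77.44) = sqrt(127.85) = 11.3071

|z| = 11.3071


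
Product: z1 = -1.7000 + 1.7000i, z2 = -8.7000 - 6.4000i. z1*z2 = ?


Real = -1.7*(-8.7) - 1.7*(-6.4) = 14.79 - (-10.88) = 25.67
Imag = -1.7*(-6.4) - (8.7)*1.7 = 10.88 - (14.79) = -3.91

25.6700 - 3.9100i


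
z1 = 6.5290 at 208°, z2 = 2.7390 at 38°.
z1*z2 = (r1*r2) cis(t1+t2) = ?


r = 6.5290 * 2.7390 = 17.8829
theta = 208° + 38° = 246° = 246° (mod 360)

17.8829 cis(246°)


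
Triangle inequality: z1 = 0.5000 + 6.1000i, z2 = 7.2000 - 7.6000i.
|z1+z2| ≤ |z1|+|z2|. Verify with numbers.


|z1| = sqrt(0.5^2 + 6.1^2) = sqrt(37.46) = 6.1205
|z2| = sqrt(7.2^2 + (-7.6)^2) = sqrt(109.6) = 10.4690
z1+z2 = 7.7000 - 1.5000i
|z1+z2| = sqrt(61.54) = 7.8447
|z1|+|z2| = 6.1205 + 10.4690 = 16.5895

|z1+z2| = 7.8447 ≤ |z1|+|z2| = 16.5895 (verified)


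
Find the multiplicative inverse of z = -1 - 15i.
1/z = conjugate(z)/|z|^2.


|z|^2 = 1+225 = 226
1/z = (-1 + 15i)/226

1/z = -0.0044 + 0.0664i


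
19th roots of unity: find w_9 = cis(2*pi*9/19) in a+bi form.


Angle = 360*9/19 = 170.5263°
a = cos(170.5263°) = -0.9864
b = sin(170.5263°) = 0.1646

-0.9864 + 0.1646i


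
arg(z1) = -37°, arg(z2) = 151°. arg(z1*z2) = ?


arg(z1*z2) = -37° + 151° = 114°
Normalized to (-180°, 180°]: 114°

114°


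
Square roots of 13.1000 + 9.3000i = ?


|z| = sqrt(171.61+86.49) = 16.0655
sqrt((|z|+a)/2) = sqrt((16.0655+13.1)/2) = sqrt(14.5827) = 3.8187
sqrt((|z|-a)/2) = sqrt((16.0655-13.1)/2) = sqrt(1.4827) = 1.2177

±(3.8187 + 1.2177i) i.e. 3.8187 + 1.2177i and -3.8187 - 1.2177i


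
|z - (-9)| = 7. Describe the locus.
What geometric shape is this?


|z - z0| = r is a circle with center z0 and radius r.
Center = (-9, 0), radius = 7

Circle with center (-9, 0) and radius 7


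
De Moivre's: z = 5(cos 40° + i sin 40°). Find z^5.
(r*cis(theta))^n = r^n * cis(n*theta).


r^5 = 5^5 = 3125
n*theta = 5*40° = 200° = 200° (mod 360)
a = 3125*cos(200°) = -2936.5394
b = 3125*sin(200°) = -1068.8129

3125 cis(200°) = -2936.5394 - 1068.8129i


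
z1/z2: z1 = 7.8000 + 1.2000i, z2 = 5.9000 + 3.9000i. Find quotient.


Conjugate of z2 = 5.9000 - 3.9000i
Numerator: (7.8000 + 1.2000i)(5.9000 - 3.9000i) = 50.7000 - 23.3400i
Denominator: 5.9^2 + 3.9^2 = 50.02
Result = (50.7000 - 23.3400i)/50.02

1.0136 - 0.4666i


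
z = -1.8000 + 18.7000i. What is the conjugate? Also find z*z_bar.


z_bar = -1.8000 - 18.7000i
z*z_bar = (-1.8)^2 + 18.7^2 = 3.24 + 349.69 = 352.93

z_bar = -1.8000 - 18.7000i, z*z_bar = 352.93


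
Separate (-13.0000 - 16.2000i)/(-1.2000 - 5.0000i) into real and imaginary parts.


Multiply by conjugate: (-13.0000 - 16.2000i)(-1.2000 + 5.0000i) / ((-1.2)^2 + (-5)^2)
Numerator real = -13*(-1.2) - (16.2)*(-5) = 96.6
Numerator imag = -16.2*(-1.2) - (-13)*(-5) = -45.56
Denominator = 26.44
Re(z) = 96.6/26.44 = 3.6536
Im(z) = -45.56/26.44 = -1.7231

Re(z) = 3.6536, Im(z) = -1.7231


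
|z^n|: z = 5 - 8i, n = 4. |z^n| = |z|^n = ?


|z| = sqrt(25+64) = sqrt(89) = 9.4340
|z^4| = |z|^4 = (sqrt(89))^4 = 89^2 = 7921

|z^4| = 7921


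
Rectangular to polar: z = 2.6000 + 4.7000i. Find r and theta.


r = sqrt(6.76+22.09) = sqrt(28.85) = 5.3712
theta = atan2(4.7, 2.6) = 61.0490 degrees

r = 5.3712, theta = 61.0490 degrees


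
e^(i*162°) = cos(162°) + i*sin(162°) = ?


cos(162°) = -0.9511
sin(162°) = 0.3090

e^(i*162°) = -0.9511 + 0.3090i


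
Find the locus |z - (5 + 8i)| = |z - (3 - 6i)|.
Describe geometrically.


Equal distances means the locus is the perpendicular bisector of z1 and z2.
Midpoint = ((5+3)/2, (8+(-6))/2) = (4.0000, 1.0000)

Perpendicular bisector through (4.0000, 1.0000)


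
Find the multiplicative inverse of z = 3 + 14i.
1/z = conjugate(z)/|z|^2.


|z|^2 = 9+196 = 205
1/z = (3 - 14i)/205

1/z = 0.0146 - 0.0683i


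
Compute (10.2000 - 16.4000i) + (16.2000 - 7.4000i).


Real: 10.2 + 16.2 = 26.4
Imag: -16.4 - 7.4 = -23.8

26.4000 - 23.8000i


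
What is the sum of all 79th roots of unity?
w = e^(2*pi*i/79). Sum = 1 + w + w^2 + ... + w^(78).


The sum of all 79th roots of unity is 0.
Geometric series: (1 - w^79)/(1 - w) = (1-1)/(1-w) = 0 since w^79 = 1, w ≠ 1.
Alternatively: coefficient of z^78 in z^79 - 1 is 0.

0


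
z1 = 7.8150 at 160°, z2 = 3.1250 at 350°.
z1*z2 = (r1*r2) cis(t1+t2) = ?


r = 7.8150 * 3.1250 = 24.4219
theta = 160° + 350° = 510° = 150° (mod 360)

24.4219 cis(150°)


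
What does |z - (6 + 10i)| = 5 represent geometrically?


|z - z0| = r is a circle with center z0 and radius r.
Center = (6, 10), radius = 5

Circle with center (6, 10) and radius 5


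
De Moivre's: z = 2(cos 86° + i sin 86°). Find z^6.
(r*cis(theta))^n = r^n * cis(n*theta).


r^6 = 2^6 = 64
n*theta = 6*86° = 516° = 156° (mod 360)
a = 64*cos(156°) = -58.4669
b = 64*sin(156°) = 26.0311

64 cis(156°) = -58.4669 + 26.0311i


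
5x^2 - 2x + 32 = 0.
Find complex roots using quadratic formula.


disc = (-2)^2 - 4*5*32 = 4 - 640 = -636
sqrt(|disc|) = sqrt(636) = 25.2190
Real part = 2/(2*5) = 0.2000
Imag part = 25.2190/(2*5) = 2.5219

0.2000 ± 2.5219i


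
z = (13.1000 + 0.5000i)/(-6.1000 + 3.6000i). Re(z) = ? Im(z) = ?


Multiply by conjugate: (13.1000 + 0.5000i)(-6.1000 - 3.6000i) / ((-6.1)^2 + 3.6^2)
Numerator real = 13.1*(-6.1) + 0.5*3.6 = -78.11
Numerator imag = 0.5*(-6.1) - 13.1*3.6 = -50.21
Denominator = 50.17
Re(z) = -78.11/50.17 = -1.5569
Im(z) = -50.21/50.17 = -1.0008

Re(z) = -1.5569, Im(z) = -1.0008


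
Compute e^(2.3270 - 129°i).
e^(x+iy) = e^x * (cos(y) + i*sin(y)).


e^2.3270 = 10.24715
cos(-129°) = -0.62932
sin(-129°) = -0.777146
Real = 10.24715*(-0.62932) = -6.4487
Imag = 10.24715*(-0.777146) = -7.9635

-6.4487 - 7.9635i


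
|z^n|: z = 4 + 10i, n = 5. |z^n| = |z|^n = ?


|z| = sqrt(16+100) = sqrt(116) = 10.7703
|z^5| = |z|^5 = (sqrt(116))^5 = 116^2 * sqrt(116) = 13456*sqrt(116)

|z^5| = 13456*sqrt(116) ≈ 144925.5553


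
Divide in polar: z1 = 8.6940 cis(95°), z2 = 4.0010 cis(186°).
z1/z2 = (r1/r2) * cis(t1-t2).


r = 8.6940 / 4.0010 = 2.1730
theta = 95° - 186° = -91° = 269° (mod 360)

2.1730 cis(269°)


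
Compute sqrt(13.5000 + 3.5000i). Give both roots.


|z| = sqrt(182.25+12.25) = 13.9463
sqrt((|z|+a)/2) = sqrt((13.9463+13.5)/2) = sqrt(13.7232) = 3.7045
sqrt((|z|-a)/2) = sqrt((13.9463-13.5)/2) = sqrt(0.2232) = 0.4724

±(3.7045 + 0.4724i) i.e. 3.7045 + 0.4724i and -3.7045 - 0.4724i


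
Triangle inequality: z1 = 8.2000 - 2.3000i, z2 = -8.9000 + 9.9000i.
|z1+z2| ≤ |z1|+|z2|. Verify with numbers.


|z1| = sqrt(8.2^2 + (-2.3)^2) = sqrt(72.53) = 8.5165
|z2| = sqrt((-8.9)^2 + 9.9^2) = sqrt(177.22) = 13.3124
z1+z2 = -0.7000 + 7.6000i
|z1+z2| = sqrt(58.25) = 7.6322
|z1|+|z2| = 8.5165 + 13.3124 = 21.8289

|z1+z2| = 7.6322 ≤ |z1|+|z2| = 21.8289 (verified)


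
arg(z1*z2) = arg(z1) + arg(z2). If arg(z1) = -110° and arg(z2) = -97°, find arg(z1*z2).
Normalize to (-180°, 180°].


arg(z1*z2) = -110° - 97° = -207°
Normalized to (-180°, 180°]: 153°

153°


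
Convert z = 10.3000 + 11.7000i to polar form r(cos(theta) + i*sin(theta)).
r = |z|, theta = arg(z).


r = sqrt(106.09+136.89) = sqrt(242.98) = 15.5878
theta = atan2(11.7, 10.3) = 48.6412 degrees

r = 15.5878, theta = 48.6412 degrees


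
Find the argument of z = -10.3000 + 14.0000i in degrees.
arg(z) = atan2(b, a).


Re = -10.3, Im = 14
arg = atan2(14, -10.3) = 126.3424 degrees

arg(z) = 126.3424 degrees


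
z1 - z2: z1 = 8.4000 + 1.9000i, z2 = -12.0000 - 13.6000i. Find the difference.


Real: 8.4 + 12 = 20.4
Imag: 1.9 + 13.6 = 15.5

20.4000 + 15.5000i


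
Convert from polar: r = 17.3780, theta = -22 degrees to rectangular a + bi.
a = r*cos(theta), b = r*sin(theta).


a = 17.3780*cos(-22°) = 17.3780*0.927184 = 16.1126
b = 17.3780*sin(-22°) = 17.3780*(-0.374607) = -6.5099

16.1126 - 6.5099i


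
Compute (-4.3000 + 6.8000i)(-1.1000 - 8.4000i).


Real = -4.3*(-1.1) - 6.8*(-8.4) = 4.73 - (-57.12) = 61.85
Imag = -4.3*(-8.4) - (1.1)*6.8 = 36.12 - (7.48) = 28.64

61.8500 + 28.6400i


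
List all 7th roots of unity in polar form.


The 7th roots of unity are cis(360k/7°) for k=0..6
Angle step = 360/7 = 51.4286°
Primitive root: cis(51.4286°)
Primitive root = 0.6235 + 0.7818i

7 roots at angles: 0°, 51.4286°, 102.8571°, 154.2857°, 205.7143°, 257.1429°, 308.5714°


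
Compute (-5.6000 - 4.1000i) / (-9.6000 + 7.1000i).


Conjugate of z2 = -9.6000 - 7.1000i
Numerator: (-5.6000 - 4.1000i)(-9.6000 - 7.1000i) = 24.6500 + 79.1200i
Denominator: (-9.6)^2 + 7.1^2 = 142.57
Result = (24.6500 + 79.1200i)/142.57

0.1729 + 0.5550i


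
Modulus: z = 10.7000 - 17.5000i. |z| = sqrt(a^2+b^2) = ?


|z| = sqrt(10.7^2 + (-17.5)^2) = sqrt(114.49 + 306.25) = sqrt(420.74) = 20.5119

|z| = 20.5119


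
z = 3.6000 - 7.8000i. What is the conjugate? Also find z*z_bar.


z_bar = 3.6000 + 7.8000i
z*z_bar = 3.6^2 + (-7.8)^2 = 12.96 + 60.84 = 73.8

z_bar = 3.6000 + 7.8000i, z*z_bar = 73.8


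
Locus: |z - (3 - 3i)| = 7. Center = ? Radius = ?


|z - z0| = r is a circle with center z0 and radius r.
Center = (3, -3), radius = 7

Circle with center (3, -3) and radius 7


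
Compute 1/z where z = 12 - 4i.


|z|^2 = 144+16 = 160
1/z = (12 + 4i)/160

1/z = 0.0750 + 0.0250i


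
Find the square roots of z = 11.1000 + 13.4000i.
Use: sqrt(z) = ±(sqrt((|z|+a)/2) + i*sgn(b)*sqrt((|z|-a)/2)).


|z| = sqrt(123.21+179.56) = 17.4003
sqrt((|z|+a)/2) = sqrt((17.4003+11.1)/2) = sqrt(14.2501) = 3.7749
sqrt((|z|-a)/2) = sqrt((17.4003-11.1)/2) = sqrt(3.1501) = 1.7749

±(3.7749 + 1.7749i) i.e. 3.7749 + 1.7749i and -3.7749 - 1.7749i


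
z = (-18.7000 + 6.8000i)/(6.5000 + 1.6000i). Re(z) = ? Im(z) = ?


Multiply by conjugate: (-18.7000 + 6.8000i)(6.5000 - 1.6000i) / (6.5^2 + 1.6^2)
Numerator real = -18.7*6.5 + 6.8*1.6 = -110.67
Numerator imag = 6.8*6.5 - (-18.7)*1.6 = 74.12
Denominator = 44.81
Re(z) = -110.67/44.81 = -2.4698
Im(z) = 74.12/44.81 = 1.6541

Re(z) = -2.4698, Im(z) = 1.6541


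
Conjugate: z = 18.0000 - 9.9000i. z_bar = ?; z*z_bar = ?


z_bar = 18.0000 + 9.9000i
z*z_bar = 18^2 + (-9.9)^2 = 324 + 98.01 = 422.01

z_bar = 18.0000 + 9.9000i, z*z_bar = 422.01


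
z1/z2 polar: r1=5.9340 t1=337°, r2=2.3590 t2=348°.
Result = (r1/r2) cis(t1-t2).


r = 5.9340 / 2.3590 = 2.5155
theta = 337° - 348° = -11° = 349° (mod 360)

2.5155 cis(349°)


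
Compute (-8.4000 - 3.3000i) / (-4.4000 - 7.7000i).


Conjugate of z2 = -4.4000 + 7.7000i
Numerator: (-8.4000 - 3.3000i)(-4.4000 + 7.7000i) = 62.3700 - 50.1600i
Denominator: (-4.4)^2 + (-7.7)^2 = 78.65
Result = (62.3700 - 50.1600i)/78.65

0.7930 - 0.6378i


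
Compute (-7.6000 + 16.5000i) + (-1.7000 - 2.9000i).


Real: -7.6 - 1.7 = -9.3
Imag: 16.5 - 2.9 = 13.6

-9.3000 + 13.6000i


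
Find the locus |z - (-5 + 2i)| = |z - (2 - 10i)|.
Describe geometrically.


Equal distances means the locus is the perpendicular bisector of z1 and z2.
Midpoint = ((-5+2)/2, (2+(-10))/2) = (-1.5000, -4.0000)

Perpendicular bisector through (-1.5000, -4.0000)


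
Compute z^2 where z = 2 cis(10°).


r^2 = 2^2 = 4
n*theta = 2*10° = 20° = 20° (mod 360)
a = 4*cos(20°) = 3.7588
b = 4*sin(20°) = 1.3681

4 cis(20°) = 3.7588 + 1.3681i


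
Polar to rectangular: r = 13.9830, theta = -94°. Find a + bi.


a = 13.9830*cos(-94°) = 13.9830*(-0.069756) = -0.9754
b = 13.9830*sin(-94°) = 13.9830*(-0.99756) = -13.9489

-0.9754 - 13.9489i


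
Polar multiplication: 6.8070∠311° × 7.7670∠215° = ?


r = 6.8070 * 7.7670 = 52.8700
theta = 311° + 215° = 526° = 166° (mod 360)

52.8700 cis(166°)


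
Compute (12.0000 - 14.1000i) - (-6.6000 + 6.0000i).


Real: 12 + 6.6 = 18.6
Imag: -14.1 - 6 = -20.1

18.6000 - 20.1000i


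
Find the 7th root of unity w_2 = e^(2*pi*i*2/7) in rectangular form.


Angle = 360*2/7 = 102.8571°
a = cos(102.8571°) = -0.2225
b = sin(102.8571°) = 0.9749

-0.2225 + 0.9749i


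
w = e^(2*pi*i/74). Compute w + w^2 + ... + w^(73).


With w = e^(2*pi*i/74), all 74 of the 74th roots of unity w^0 = 1, w, ..., w^(73) sum to 0: 1 + w + ... + w^(73) = (1 - w^74)/(1 - w) = 0 since w^74 = 1, w ≠ 1.
Removing the root 1: w + w^2 + ... + w^(73) = 0 - 1 = -1

Sum = -1


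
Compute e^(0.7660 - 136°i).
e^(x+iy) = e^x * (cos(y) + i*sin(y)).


e^0.7660 = 2.1511
cos(-136°) = -0.71934
sin(-136°) = -0.69466
Real = 2.1511*(-0.71934) = -1.5474
Imag = 2.1511*(-0.69466) = -1.4943

-1.5474 - 1.4943i


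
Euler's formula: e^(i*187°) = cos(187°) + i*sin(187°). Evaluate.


cos(187°) = -0.9925
sin(187°) = -0.1219

e^(i*187°) = -0.9925 - 0.1219i


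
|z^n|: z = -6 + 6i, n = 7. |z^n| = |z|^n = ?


|z| = sqrt(36+36) = sqrt(72) = 8.4853
|z^7| = |z|^7 = (sqrt(72))^7 = 72^3 * sqrt(72) = 373248*sqrt(72)

|z^7| = 373248*sqrt(72) ≈ 3167114.3024


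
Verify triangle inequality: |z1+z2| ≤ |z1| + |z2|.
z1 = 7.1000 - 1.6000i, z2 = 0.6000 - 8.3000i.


|z1| = sqrt(7.1^2 + (-1.6)^2) = sqrt(52.97) = 7.2780
|z2| = sqrt(0.6^2 + (-8.3)^2) = sqrt(69.25) = 8.3217
z1+z2 = 7.7000 - 9.9000i
|z1+z2| = sqrt(157.3) = 12.5419
|z1|+|z2| = 7.2780 + 8.3217 = 15.5997

|z1+z2| = 12.5419 ≤ |z1|+|z2| = 15.5997 (verified)


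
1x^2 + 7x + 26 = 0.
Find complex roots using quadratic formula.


disc = 7^2 - 4*1*26 = 49 - 104 = -55
sqrt(|disc|) = sqrt(55) = 7.4162
Real part = -7/(2*1) = -3.5000
Imag part = 7.4162/(2*1) = 3.7081

-3.5000 ± 3.7081i


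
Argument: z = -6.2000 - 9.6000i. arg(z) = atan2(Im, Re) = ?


Re = -6.2, Im = -9.6
arg = atan2(-9.6, -6.2) = -122.8557 degrees

arg(z) = -122.8557 degrees


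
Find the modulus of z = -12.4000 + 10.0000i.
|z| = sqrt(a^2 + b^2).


|z| = sqrt((-12.4)^2 + 10^2) = sqrt(153.76 + 100) = sqrt(253.76) = 15.9298

|z| = 15.9298


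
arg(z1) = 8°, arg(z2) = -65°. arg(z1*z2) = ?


arg(z1*z2) = 8° - 65° = -57°
Normalized to (-180°, 180°]: -57°

-57°


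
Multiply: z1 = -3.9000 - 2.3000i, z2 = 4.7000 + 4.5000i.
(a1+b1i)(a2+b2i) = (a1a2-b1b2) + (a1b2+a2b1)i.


Real = -3.9*4.7 - (-2.3)*4.5 = -18.33 - (-10.35) = -7.98
Imag = -3.9*4.5 + 4.7*(-2.3) = -17.55 - (10.81) = -28.36

-7.9800 - 28.3600i


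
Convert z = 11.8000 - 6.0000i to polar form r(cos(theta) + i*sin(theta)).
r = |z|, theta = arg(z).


r = sqrt(139.24+36) = sqrt(175.24) = 13.2378
theta = atan2(-6, 11.8) = -26.9522 degrees

r = 13.2378, theta = -26.9522 degrees


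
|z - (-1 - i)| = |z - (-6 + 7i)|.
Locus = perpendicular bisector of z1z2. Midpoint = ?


Equal distances means the locus is the perpendicular bisector of z1 and z2.
Midpoint = ((-1+(-6))/2, (-1+7)/2) = (-3.5000, 3.0000)

Perpendicular bisector through (-3.5000, 3.0000)


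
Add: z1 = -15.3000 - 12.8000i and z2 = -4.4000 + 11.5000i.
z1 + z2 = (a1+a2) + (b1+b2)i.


Real: -15.3 - 4.4 = -19.7
Imag: -12.8 + 11.5 = -1.3

-19.7000 - 1.3000i


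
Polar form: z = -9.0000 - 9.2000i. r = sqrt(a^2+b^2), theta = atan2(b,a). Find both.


r = sqrt(81+84.64) = sqrt(165.64) = 12.8701
theta = atan2(-9.2, -9) = -134.3704 degrees

r = 12.8701, theta = -134.3704 degrees


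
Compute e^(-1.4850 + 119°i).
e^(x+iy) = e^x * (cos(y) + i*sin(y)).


e^-1.4850 = 0.2265
cos(119°) = -0.4848
sin(119°) = 0.8746
Real = 0.2265*(-0.4848) = -0.1098
Imag = 0.2265*0.8746 = 0.1981

-0.1098 + 0.1981i


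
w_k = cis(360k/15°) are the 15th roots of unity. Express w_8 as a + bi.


Angle = 360*8/15 = 192°
a = cos(192°) = -0.9781
b = sin(192°) = -0.2079

-0.9781 - 0.2079i


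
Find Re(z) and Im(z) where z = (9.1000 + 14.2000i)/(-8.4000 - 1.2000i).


Multiply by conjugate: (9.1000 + 14.2000i)(-8.4000 + 1.2000i) / ((-8.4)^2 + (-1.2)^2)
Numerator real = 9.1*(-8.4) + 14.2*(-1.2) = -93.48
Numerator imag = 14.2*(-8.4) - 9.1*(-1.2) = -108.36
Denominator = 72
Re(z) = -93.48/72 = -1.2983
Im(z) = -108.36/72 = -1.5050

Re(z) = -1.2983, Im(z) = -1.5050


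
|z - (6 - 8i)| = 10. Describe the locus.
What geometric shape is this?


|z - z0| = r is a circle with center z0 and radius r.
Center = (6, -8), radius = 10

Circle with center (6, -8) and radius 10


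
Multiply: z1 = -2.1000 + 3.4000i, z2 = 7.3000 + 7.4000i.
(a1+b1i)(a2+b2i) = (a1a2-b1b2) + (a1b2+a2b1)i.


Real = -2.1*7.3 - 3.4*7.4 = -15.33 - 25.16 = -40.49
Imag = -2.1*7.4 + 7.3*3.4 = -15.54 + 24.82 = 9.28

-40.4900 + 9.2800i


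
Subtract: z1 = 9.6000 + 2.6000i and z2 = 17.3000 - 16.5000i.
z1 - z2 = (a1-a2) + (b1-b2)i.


Real: 9.6 - 17.3 = -7.7
Imag: 2.6 + 16.5 = 19.1

-7.7000 + 19.1000i


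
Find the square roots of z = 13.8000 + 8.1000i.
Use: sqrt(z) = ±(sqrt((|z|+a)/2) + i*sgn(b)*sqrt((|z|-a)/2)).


|z| = sqrt(190.44+65.61) = 16.0016
sqrt((|z|+a)/2) = sqrt((16.0016+13.8)/2) = sqrt(14.9008) = 3.8602
sqrt((|z|-a)/2) = sqrt((16.0016-13.8)/2) = sqrt(1.1008) = 1.0492

±(3.8602 + 1.0492i) i.e. 3.8602 + 1.0492i and -3.8602 - 1.0492i


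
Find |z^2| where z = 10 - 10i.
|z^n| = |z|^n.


|z| = sqrt(100+100) = sqrt(200) = 14.1421
|z^2| = |z|^2 = (sqrt(200))^2 = 200

|z^2| = 200


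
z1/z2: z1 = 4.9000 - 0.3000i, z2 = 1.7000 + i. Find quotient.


Conjugate of z2 = 1.7000 - i
Numerator: (4.9000 - 0.3000i)(1.7000 - i) = 8.0300 - 5.4100i
Denominator: 1.7^2 + 1^2 = 3.89
Result = (8.0300 - 5.4100i)/3.89

2.0643 - 1.3907i


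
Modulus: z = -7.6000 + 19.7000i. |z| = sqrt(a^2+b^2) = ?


|z| = sqrt((-7.6)^2 + 19.7^2) = sqrt(57.76 + 388.09) = sqrt(445.85) = 21.1152

|z| = 21.1152


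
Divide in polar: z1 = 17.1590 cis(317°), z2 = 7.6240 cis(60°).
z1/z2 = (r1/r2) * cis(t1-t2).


r = 17.1590 / 7.6240 = 2.2507
theta = 317° - 60° = 257° = 257° (mod 360)

2.2507 cis(257°)


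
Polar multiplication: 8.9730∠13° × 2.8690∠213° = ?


r = 8.9730 * 2.8690 = 25.7435
theta = 13° + 213° = 226° = 226° (mod 360)

25.7435 cis(226°)


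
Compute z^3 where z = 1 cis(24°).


r^3 = 1^3 = 1
n*theta = 3*24° = 72° = 72° (mod 360)
a = 1*cos(72°) = 0.3090
b = 1*sin(72°) = 0.9511

1 cis(72°) = 0.3090 + 0.9511i


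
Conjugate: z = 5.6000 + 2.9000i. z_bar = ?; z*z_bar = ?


z_bar = 5.6000 - 2.9000i
z*z_bar = 5.6^2 + 2.9^2 = 31.36 + 8.41 = 39.77

z_bar = 5.6000 - 2.9000i, z*z_bar = 39.77


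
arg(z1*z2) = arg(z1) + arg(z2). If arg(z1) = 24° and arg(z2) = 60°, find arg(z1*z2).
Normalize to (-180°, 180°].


arg(z1*z2) = 24° + 60° = 84°
Normalized to (-180°, 180°]: 84°

84°


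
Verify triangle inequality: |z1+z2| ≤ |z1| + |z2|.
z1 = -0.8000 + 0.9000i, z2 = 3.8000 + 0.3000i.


|z1| = sqrt((-0.8)^2 + 0.9^2) = sqrt(1.45) = 1.2042
|z2| = sqrt(3.8^2 + 0.3^2) = sqrt(14.53) = 3.8118
z1+z2 = 3.0000 + 1.2000i
|z1+z2| = sqrt(10.44) = 3.2311
|z1|+|z2| = 1.2042 + 3.8118 = 5.0160

|z1+z2| = 3.2311 ≤ |z1|+|z2| = 5.0160 (verified)


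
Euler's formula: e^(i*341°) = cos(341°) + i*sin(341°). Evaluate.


cos(341°) = 0.9455
sin(341°) = -0.3256

e^(i*341°) = 0.9455 - 0.3256i


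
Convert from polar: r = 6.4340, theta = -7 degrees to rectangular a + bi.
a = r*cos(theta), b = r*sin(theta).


a = 6.4340*cos(-7°) = 6.4340*0.992546 = 6.3860
b = 6.4340*sin(-7°) = 6.4340*(-0.12187) = -0.7841

6.3860 - 0.7841i


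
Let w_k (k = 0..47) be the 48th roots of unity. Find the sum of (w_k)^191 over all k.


The roots are w_k = w^k with w = e^(2*pi*i/48), and (w^k)^191 = (w^191)^k.
So S = 1 + u + u^2 + ... + u^(47) with u = w^191.
191 = 3*48 + 47, so 191 is not a multiple of 48: u = (w^48)^3 * w^47 = w^47 ≠ 1 (w is a primitive 48th root), while u^48 = (w^48)^191 = 1.
Geometric series: S = (1 - u^48)/(1 - u) = (1 - 1)/(1 - u) = 0

S = 0


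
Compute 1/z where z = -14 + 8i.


|z|^2 = 196+64 = 260
1/z = (-14 - 8i)/260

1/z = -0.0538 - 0.0308i


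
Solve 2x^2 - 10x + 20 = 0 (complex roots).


disc = (-10)^2 - 4*2*20 = 100 - 160 = -60
sqrt(|disc|) = sqrt(60) = 7.7460
Real part = 10/(2*2) = 2.5000
Imag part = 7.7460/(2*2) = 1.9365

2.5000 ± 1.9365i


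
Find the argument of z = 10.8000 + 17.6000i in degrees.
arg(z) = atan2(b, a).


Re = 10.8, Im = 17.6
arg = atan2(17.6, 10.8) = 58.4652 degrees

arg(z) = 58.4652 degrees


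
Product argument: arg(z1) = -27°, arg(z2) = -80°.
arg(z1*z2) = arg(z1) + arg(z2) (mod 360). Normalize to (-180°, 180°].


arg(z1*z2) = -27° - 80° = -107°
Normalized to (-180°, 180°]: -107°

-107°


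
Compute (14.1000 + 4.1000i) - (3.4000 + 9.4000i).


Real: 14.1 - 3.4 = 10.7
Imag: 4.1 - 9.4 = -5.3

10.7000 - 5.3000i


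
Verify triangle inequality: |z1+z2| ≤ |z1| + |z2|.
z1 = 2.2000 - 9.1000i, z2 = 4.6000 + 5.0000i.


|z1| = sqrt(2.2^2 + (-9.1)^2) = sqrt(87.65) = 9.3622
|z2| = sqrt(4.6^2 + 5^2) = sqrt(46.16) = 6.7941
z1+z2 = 6.8000 - 4.1000i
|z1+z2| = sqrt(63.05) = 7.9404
|z1|+|z2| = 9.3622 + 6.7941 = 16.1563

|z1+z2| = 7.9404 ≤ |z1|+|z2| = 16.1563 (verified)


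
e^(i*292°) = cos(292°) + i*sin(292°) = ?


cos(292°) = 0.3746
sin(292°) = -0.9272

e^(i*292°) = 0.3746 - 0.9272i


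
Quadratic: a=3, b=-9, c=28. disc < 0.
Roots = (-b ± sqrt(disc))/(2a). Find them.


disc = (-9)^2 - 4*3*28 = 81 - 336 = -255
sqrt(|disc|) = sqrt(255) = 15.9687
Real part = 9/(2*3) = 1.5000
Imag part = 15.9687/(2*3) = 2.6615

1.5000 ± 2.6615i


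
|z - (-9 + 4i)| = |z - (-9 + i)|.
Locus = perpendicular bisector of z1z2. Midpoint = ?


Equal distances means the locus is the perpendicular bisector of z1 and z2.
Midpoint = ((-9+(-9))/2, (4+1)/2) = (-9.0000, 2.5000)

Perpendicular bisector through (-9.0000, 2.5000)


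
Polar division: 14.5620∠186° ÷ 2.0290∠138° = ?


r = 14.5620 / 2.0290 = 7.1769
theta = 186° - 138° = 48° = 48° (mod 360)

7.1769 cis(48°)


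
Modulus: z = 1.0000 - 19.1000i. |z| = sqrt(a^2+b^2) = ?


|z| = sqrt(1^2 + (-19.1)^2) = sqrt(1 + 364.81) = sqrt(365.81) = 19.1262

|z| = 19.1262


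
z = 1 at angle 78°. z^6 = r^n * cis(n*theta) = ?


r^6 = 1^6 = 1
n*theta = 6*78° = 468° = 108° (mod 360)
a = 1*cos(108°) = -0.3090
b = 1*sin(108°) = 0.9511

1 cis(108°) = -0.3090 + 0.9511i


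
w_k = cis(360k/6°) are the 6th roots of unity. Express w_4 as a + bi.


Angle = 360*4/6 = 240°
a = cos(240°) = -0.5000
b = sin(240°) = -0.8660

-0.5000 - 0.8660i


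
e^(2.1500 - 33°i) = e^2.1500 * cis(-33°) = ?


e^2.1500 = 8.58486
cos(-33°) = 0.83867
sin(-33°) = -0.544639
Real = 8.58486*0.83867 = 7.1999
Imag = 8.58486*(-0.544639) = -4.6756

7.1999 - 4.6756i


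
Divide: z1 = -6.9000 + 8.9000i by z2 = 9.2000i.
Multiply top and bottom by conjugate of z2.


Conjugate of z2 = -9.2000i
Numerator: (-6.9000 + 8.9000i)(-9.2000i) = 81.8800 + 63.4800i
Denominator: 0^2 + 9.2^2 = 84.64
Result = (81.8800 + 63.4800i)/84.64

0.9674 + 0.7500i


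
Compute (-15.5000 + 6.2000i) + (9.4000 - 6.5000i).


Real: -15.5 + 9.4 = -6.1
Imag: 6.2 - 6.5 = -0.3

-6.1000 - 0.3000i


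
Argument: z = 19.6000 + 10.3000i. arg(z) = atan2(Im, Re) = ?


Re = 19.6, Im = 10.3
arg = atan2(10.3, 19.6) = 27.7224 degrees

arg(z) = 27.7224 degrees


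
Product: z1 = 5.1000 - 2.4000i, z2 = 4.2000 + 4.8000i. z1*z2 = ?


Real = 5.1*4.2 - (-2.4)*4.8 = 21.42 - (-11.52) = 32.94
Imag = 5.1*4.8 + 4.2*(-2.4) = 24.48 - (10.08) = 14.4

32.9400 + 14.4000i


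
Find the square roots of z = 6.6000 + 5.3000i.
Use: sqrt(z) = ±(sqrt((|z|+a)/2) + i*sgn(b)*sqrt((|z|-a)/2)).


|z| = sqrt(43.56+28.09) = 8.4646
sqrt((|z|+a)/2) = sqrt((8.4646+6.6)/2) = sqrt(7.5323) = 2.7445
sqrt((|z|-a)/2) = sqrt((8.4646-6.6)/2) = sqrt(0.9323) = 0.9656

±(2.7445 + 0.9656i) i.e. 2.7445 + 0.9656i and -2.7445 - 0.9656i


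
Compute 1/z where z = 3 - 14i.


|z|^2 = 9+196 = 205
1/z = (3 + 14i)/205

1/z = 0.0146 + 0.0683i


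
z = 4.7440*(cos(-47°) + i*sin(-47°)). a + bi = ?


a = 4.7440*cos(-47°) = 4.7440*0.682 = 3.2354
b = 4.7440*sin(-47°) = 4.7440*(-0.73135) = -3.4695

3.2354 - 3.4695i


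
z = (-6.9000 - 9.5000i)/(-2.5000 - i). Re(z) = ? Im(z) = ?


Multiply by conjugate: (-6.9000 - 9.5000i)(-2.5000 + i) / ((-2.5)^2 + (-1)^2)
Numerator real = -6.9*(-2.5) - (9.5)*(-1) = 26.75
Numerator imag = -9.5*(-2.5) - (-6.9)*(-1) = 16.85
Denominator = 7.25
Re(z) = 26.75/7.25 = 3.6897
Im(z) = 16.85/7.25 = 2.3241

Re(z) = 3.6897, Im(z) = 2.3241


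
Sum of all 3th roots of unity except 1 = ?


With w = e^(2*pi*i/3), all 3 of the 3th roots of unity w^0 = 1, w, ..., w^(2) sum to 0: 1 + w + ... + w^(2) = (1 - w^3)/(1 - w) = 0 since w^3 = 1, w ≠ 1.
Removing the root 1: w + w^2 + ... + w^(2) = 0 - 1 = -1

Sum = -1


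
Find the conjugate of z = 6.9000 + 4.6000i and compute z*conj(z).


z_bar = 6.9000 - 4.6000i
z*z_bar = 6.9^2 + 4.6^2 = 47.61 + 21.16 = 68.77

z_bar = 6.9000 - 4.6000i, z*z_bar = 68.77


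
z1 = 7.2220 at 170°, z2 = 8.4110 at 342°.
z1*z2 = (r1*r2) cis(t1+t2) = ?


r = 7.2220 * 8.4110 = 60.7442
theta = 170° + 342° = 512° = 152° (mod 360)

60.7442 cis(152°)


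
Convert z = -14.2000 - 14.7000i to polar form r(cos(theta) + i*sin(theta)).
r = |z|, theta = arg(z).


r = sqrt(201.64+216.09) = sqrt(417.73) = 20.4384
theta = atan2(-14.7, -14.2) = -134.0088 degrees

r = 20.4384, theta = -134.0088 degrees


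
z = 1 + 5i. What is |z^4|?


|z| = sqrt(1+25) = sqrt(26) = 5.0990
|z^4| = |z|^4 = (sqrt(26))^4 = 26^2 = 676

|z^4| = 676


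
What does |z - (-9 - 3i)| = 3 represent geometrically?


|z - z0| = r is a circle with center z0 and radius r.
Center = (-9, -3), radius = 3

Circle with center (-9, -3) and radius 3


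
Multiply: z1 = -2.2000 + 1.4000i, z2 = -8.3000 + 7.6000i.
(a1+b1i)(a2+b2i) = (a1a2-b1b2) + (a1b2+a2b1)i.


Real = -2.2*(-8.3) - 1.4*7.6 = 18.26 - 10.64 = 7.62
Imag = -2.2*7.6 - (8.3)*1.4 = -16.72 - (11.62) = -28.34

7.6200 - 28.3400i
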